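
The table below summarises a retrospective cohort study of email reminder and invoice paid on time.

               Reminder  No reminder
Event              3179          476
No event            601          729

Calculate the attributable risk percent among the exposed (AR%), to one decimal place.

Reading the table with exposure as columns: a = 3179 (Reminder, case), b = 601 (Reminder, non-case), c = 476 (No reminder, case), d = 729.
Risk in exposed = 3179/3780 = 0.84101; risk in unexposed = 476/1205 = 0.39502.
RR = 0.84101/0.39502 = 2.12902
AR% = (RR − 1)/RR × 100 = (2.12902 − 1)/2.12902 × 100 = 53.0299%

53.0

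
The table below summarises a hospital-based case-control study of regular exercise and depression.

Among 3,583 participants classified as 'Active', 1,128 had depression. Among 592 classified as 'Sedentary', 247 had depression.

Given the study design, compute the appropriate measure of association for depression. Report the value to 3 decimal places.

0.642

From the description: a = 1128, b = 2455, c = 247, d = 345.
This is a hospital-based case-control study: participants were sampled on outcome status, so risks in the source population cannot be estimated directly — relative risk is not valid here. The odds ratio is the appropriate measure.
OR = (a·d)/(b·c) = (1128 × 345) / (2455 × 247) = 389160 / 606385 = 0.64177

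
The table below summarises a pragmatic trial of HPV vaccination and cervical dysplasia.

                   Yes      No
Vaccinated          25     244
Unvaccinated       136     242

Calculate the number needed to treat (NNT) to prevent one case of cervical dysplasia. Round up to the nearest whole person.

4

Risk in treated group = 25/269 = 0.09294; risk in control = 136/378 = 0.35979.
Absolute risk reduction = 0.35979 − 0.09294 = 0.26685
NNT = 1 / ARR = 1 / 0.26685 = 3.747 → round up → 4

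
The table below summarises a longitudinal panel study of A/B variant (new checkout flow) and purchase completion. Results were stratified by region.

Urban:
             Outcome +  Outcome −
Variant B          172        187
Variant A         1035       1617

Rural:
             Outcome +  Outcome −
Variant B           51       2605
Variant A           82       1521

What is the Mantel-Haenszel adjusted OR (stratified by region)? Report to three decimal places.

0.966

OR_MH = Σ(aᵢdᵢ/nᵢ) / Σ(bᵢcᵢ/nᵢ), where nᵢ is the stratum total.
Stratum 1 (Urban): n = 3011; a·d/n = 172·1617/3011 = 92.3693; b·c/n = 187·1035/3011 = 64.2793
Stratum 2 (Rural): n = 4259; a·d/n = 51·1521/4259 = 18.2134; b·c/n = 2605·82/4259 = 50.1550
OR_MH = (92.3693 + 18.2134) / (64.2793 + 50.1550) = 110.5827 / 114.4343 = 0.96634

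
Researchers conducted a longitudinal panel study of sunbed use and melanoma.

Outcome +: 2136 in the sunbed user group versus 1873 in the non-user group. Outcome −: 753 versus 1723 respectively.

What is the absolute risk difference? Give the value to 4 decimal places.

From the description: a = 2136, b = 753, c = 1873, d = 1723.
Risk in exposed = 2136/2889 = 0.739356; risk in unexposed = 1873/3596 = 0.520857.
Risk difference = 0.739356 − 0.520857 = 0.218500

0.2185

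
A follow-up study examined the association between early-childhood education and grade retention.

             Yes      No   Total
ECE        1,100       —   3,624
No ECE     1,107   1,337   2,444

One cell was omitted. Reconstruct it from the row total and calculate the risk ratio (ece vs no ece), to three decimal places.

The missing cell is in the exposed row: 3624 − 1100 = 2524.
So a = 1100, b = 2524, c = 1107, d = 1337.
RR = [a/(a+b)] / [c/(c+d)] = (1100/3624) / (1107/2444) = 0.30353/0.45295 = 0.67013

0.670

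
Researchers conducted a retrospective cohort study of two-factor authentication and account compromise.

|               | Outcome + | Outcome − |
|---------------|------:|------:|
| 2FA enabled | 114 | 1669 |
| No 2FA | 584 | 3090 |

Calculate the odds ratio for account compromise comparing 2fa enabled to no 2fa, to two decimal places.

Cells: a = 114, b = 1669, c = 584, d = 3090.
OR = (a·d)/(b·c) = (114 × 3090) / (1669 × 584) = 352260 / 974696 = 0.36140
Exposure is associated with lower odds of account compromise (OR = 0.36 < 1).

0.36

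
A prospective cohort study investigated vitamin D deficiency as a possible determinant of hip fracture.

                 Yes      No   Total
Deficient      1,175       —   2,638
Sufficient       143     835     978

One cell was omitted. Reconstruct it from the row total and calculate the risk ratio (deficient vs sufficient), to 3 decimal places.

3.046

The missing cell is in the exposed row: 2638 − 1175 = 1463.
So a = 1175, b = 1463, c = 143, d = 835.
RR = [a/(a+b)] / [c/(c+d)] = (1175/2638) / (143/978) = 0.44541/0.14622 = 3.04625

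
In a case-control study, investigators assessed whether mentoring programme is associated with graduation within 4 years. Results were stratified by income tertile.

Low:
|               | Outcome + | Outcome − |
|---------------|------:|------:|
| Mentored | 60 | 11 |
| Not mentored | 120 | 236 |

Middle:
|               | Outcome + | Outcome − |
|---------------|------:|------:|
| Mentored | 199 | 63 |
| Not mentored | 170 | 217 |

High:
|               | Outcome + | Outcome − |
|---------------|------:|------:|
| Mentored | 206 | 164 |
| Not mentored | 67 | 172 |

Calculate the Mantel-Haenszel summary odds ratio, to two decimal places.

4.19

OR_MH = Σ(aᵢdᵢ/nᵢ) / Σ(bᵢcᵢ/nᵢ), where nᵢ is the stratum total.
Stratum 1 (Low): n = 427; a·d/n = 60·236/427 = 33.1616; b·c/n = 11·120/427 = 3.0913
Stratum 2 (Middle): n = 649; a·d/n = 199·217/649 = 66.5378; b·c/n = 63·170/649 = 16.5023
Stratum 3 (High): n = 609; a·d/n = 206·172/609 = 58.1806; b·c/n = 164·67/609 = 18.0427
OR_MH = (33.1616 + 66.5378 + 58.1806) / (3.0913 + 16.5023 + 18.0427) = 157.8800 / 37.6363 = 4.19488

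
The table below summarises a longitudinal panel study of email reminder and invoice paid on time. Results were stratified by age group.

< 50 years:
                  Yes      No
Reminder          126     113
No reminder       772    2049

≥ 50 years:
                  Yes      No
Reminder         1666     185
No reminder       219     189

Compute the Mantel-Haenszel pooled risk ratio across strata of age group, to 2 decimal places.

RR_MH = Σ(aᵢ·n₀ᵢ/nᵢ) / Σ(cᵢ·n₁ᵢ/nᵢ), with n₁ᵢ = aᵢ+bᵢ (exposed), n₀ᵢ = cᵢ+dᵢ (unexposed), nᵢ = n₁ᵢ+n₀ᵢ.
Stratum 1 (< 50 years): n₁ = 239, n₀ = 2821, n = 3060; a·n₀/n = 126·2821/3060 = 116.1588; c·n₁/n = 772·239/3060 = 60.2967
Stratum 2 (≥ 50 years): n₁ = 1851, n₀ = 408, n = 2259; a·n₀/n = 1666·408/2259 = 300.8977; c·n₁/n = 219·1851/2259 = 179.4462
RR_MH = (116.1588 + 300.8977) / (60.2967 + 179.4462) = 417.0566 / 239.7429 = 1.73960

1.74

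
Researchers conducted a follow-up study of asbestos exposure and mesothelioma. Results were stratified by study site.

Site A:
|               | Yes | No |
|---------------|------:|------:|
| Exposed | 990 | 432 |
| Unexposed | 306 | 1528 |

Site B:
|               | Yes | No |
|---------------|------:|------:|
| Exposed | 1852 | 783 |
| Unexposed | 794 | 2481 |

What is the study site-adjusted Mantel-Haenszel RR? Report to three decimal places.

3.248

RR_MH = Σ(aᵢ·n₀ᵢ/nᵢ) / Σ(cᵢ·n₁ᵢ/nᵢ), with n₁ᵢ = aᵢ+bᵢ (exposed), n₀ᵢ = cᵢ+dᵢ (unexposed), nᵢ = n₁ᵢ+n₀ᵢ.
Stratum 1 (Site A): n₁ = 1422, n₀ = 1834, n = 3256; a·n₀/n = 990·1834/3256 = 557.6351; c·n₁/n = 306·1422/3256 = 133.6400
Stratum 2 (Site B): n₁ = 2635, n₀ = 3275, n = 5910; a·n₀/n = 1852·3275/5910 = 1026.2775; c·n₁/n = 794·2635/5910 = 354.0085
RR_MH = (557.6351 + 1026.2775) / (133.6400 + 354.0085) = 1583.9126 / 487.6485 = 3.24806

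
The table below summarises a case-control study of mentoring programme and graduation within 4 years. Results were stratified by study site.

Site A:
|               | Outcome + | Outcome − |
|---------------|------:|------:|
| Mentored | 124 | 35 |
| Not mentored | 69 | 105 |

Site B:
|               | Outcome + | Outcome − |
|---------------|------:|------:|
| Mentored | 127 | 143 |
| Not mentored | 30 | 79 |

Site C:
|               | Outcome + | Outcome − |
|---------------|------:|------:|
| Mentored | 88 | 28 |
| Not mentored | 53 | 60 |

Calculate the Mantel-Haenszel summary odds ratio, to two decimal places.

OR_MH = Σ(aᵢdᵢ/nᵢ) / Σ(bᵢcᵢ/nᵢ), where nᵢ is the stratum total.
Stratum 1 (Site A): n = 333; a·d/n = 124·105/333 = 39.0991; b·c/n = 35·69/333 = 7.2523
Stratum 2 (Site B): n = 379; a·d/n = 127·79/379 = 26.4723; b·c/n = 143·30/379 = 11.3193
Stratum 3 (Site C): n = 229; a·d/n = 88·60/229 = 23.0568; b·c/n = 28·53/229 = 6.4803
OR_MH = (39.0991 + 26.4723 + 23.0568) / (7.2523 + 11.3193 + 6.4803) = 88.6282 / 25.0519 = 3.53779

3.54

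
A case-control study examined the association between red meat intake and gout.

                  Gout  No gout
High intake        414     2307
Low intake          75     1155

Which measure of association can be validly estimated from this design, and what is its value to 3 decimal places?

2.764

Cells: a = 414, b = 2307, c = 75, d = 1155.
This is a case-control study: participants were sampled on outcome status, so risks in the source population cannot be estimated directly — relative risk is not valid here. The odds ratio is the appropriate measure.
OR = (a·d)/(b·c) = (414 × 1155) / (2307 × 75) = 478170 / 173025 = 2.76359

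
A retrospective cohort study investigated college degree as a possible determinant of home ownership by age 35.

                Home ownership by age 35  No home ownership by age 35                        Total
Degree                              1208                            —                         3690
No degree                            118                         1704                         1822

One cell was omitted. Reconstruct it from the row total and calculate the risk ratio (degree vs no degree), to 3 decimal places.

5.055

The missing cell is in the exposed row: 3690 − 1208 = 2482.
So a = 1208, b = 2482, c = 118, d = 1704.
RR = [a/(a+b)] / [c/(c+d)] = (1208/3690) / (118/1822) = 0.32737/0.06476 = 5.05483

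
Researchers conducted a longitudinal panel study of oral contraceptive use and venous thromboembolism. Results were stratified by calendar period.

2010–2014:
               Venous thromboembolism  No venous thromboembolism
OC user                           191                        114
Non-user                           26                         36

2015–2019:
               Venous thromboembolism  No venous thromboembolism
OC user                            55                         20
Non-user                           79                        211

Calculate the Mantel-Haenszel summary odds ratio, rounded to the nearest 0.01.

4.07

OR_MH = Σ(aᵢdᵢ/nᵢ) / Σ(bᵢcᵢ/nᵢ), where nᵢ is the stratum total.
Stratum 1 (2010–2014): n = 367; a·d/n = 191·36/367 = 18.7357; b·c/n = 114·26/367 = 8.0763
Stratum 2 (2015–2019): n = 365; a·d/n = 55·211/365 = 31.7945; b·c/n = 20·79/365 = 4.3288
OR_MH = (18.7357 + 31.7945) / (8.0763 + 4.3288) = 50.5302 / 12.4051 = 4.07335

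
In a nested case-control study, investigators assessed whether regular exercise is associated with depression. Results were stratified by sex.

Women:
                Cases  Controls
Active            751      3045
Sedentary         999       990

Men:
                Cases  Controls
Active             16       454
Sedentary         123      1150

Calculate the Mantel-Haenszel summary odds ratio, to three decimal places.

OR_MH = Σ(aᵢdᵢ/nᵢ) / Σ(bᵢcᵢ/nᵢ), where nᵢ is the stratum total.
Stratum 1 (Women): n = 5785; a·d/n = 751·990/5785 = 128.5203; b·c/n = 3045·999/5785 = 525.8349
Stratum 2 (Men): n = 1743; a·d/n = 16·1150/1743 = 10.5565; b·c/n = 454·123/1743 = 32.0379
OR_MH = (128.5203 + 10.5565) / (525.8349 + 32.0379) = 139.0768 / 557.8728 = 0.24930

0.249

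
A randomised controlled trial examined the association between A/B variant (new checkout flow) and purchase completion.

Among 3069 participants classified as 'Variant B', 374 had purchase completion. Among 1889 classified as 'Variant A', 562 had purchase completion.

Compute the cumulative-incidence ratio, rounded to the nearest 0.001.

0.410

From the description: a = 374, b = 2695, c = 562, d = 1327.
Risk in exposed = 374/3069 = 0.12186; risk in unexposed = 562/1889 = 0.29751.
RR = 0.12186 / 0.29751 = 0.40961
The risk is 59% lower among the exposed than among the unexposed.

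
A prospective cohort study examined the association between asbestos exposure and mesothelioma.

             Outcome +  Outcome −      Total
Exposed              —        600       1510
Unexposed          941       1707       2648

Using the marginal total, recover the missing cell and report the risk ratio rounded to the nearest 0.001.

The missing cell is in the exposed row: 1510 − 600 = 910.
So a = 910, b = 600, c = 941, d = 1707.
RR = [a/(a+b)] / [c/(c+d)] = (910/1510) / (941/2648) = 0.60265/0.35536 = 1.69587

1.696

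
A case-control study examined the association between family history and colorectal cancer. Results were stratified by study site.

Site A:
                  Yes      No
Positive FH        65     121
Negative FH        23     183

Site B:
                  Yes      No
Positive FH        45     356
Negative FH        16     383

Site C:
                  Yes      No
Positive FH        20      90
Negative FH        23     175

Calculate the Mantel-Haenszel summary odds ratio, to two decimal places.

OR_MH = Σ(aᵢdᵢ/nᵢ) / Σ(bᵢcᵢ/nᵢ), where nᵢ is the stratum total.
Stratum 1 (Site A): n = 392; a·d/n = 65·183/392 = 30.3444; b·c/n = 121·23/392 = 7.0995
Stratum 2 (Site B): n = 800; a·d/n = 45·383/800 = 21.5437; b·c/n = 356·16/800 = 7.1200
Stratum 3 (Site C): n = 308; a·d/n = 20·175/308 = 11.3636; b·c/n = 90·23/308 = 6.7208
OR_MH = (30.3444 + 21.5437 + 11.3636) / (7.0995 + 7.1200 + 6.7208) = 63.2518 / 20.9403 = 3.02058

3.02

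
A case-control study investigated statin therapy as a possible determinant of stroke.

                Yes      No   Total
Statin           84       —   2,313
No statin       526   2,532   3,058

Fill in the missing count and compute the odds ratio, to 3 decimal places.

0.181

The missing cell is in the exposed row: 2313 − 84 = 2229.
So a = 84, b = 2229, c = 526, d = 2532.
OR = (a·d)/(b·c) = (84 × 2532) / (2229 × 526) = 212688 / 1172454 = 0.18140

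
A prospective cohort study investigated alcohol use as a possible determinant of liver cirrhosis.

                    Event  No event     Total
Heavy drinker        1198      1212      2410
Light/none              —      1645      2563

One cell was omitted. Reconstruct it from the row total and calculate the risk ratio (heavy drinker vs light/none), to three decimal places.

1.388

The missing cell is in the unexposed row: 2563 − 1645 = 918.
So a = 1198, b = 1212, c = 918, d = 1645.
RR = [a/(a+b)] / [c/(c+d)] = (1198/2410) / (918/2563) = 0.49710/0.35817 = 1.38786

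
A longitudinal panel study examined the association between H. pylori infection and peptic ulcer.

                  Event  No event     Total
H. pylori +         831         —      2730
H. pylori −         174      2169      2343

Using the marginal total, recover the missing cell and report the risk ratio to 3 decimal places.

4.099

The missing cell is in the exposed row: 2730 − 831 = 1899.
So a = 831, b = 1899, c = 174, d = 2169.
RR = [a/(a+b)] / [c/(c+d)] = (831/2730) / (174/2343) = 0.30440/0.07426 = 4.09884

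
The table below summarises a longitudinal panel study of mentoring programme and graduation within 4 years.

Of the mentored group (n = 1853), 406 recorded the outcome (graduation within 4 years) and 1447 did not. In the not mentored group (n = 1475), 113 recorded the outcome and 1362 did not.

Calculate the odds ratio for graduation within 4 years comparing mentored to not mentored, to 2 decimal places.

From the description: a = 406, b = 1447, c = 113, d = 1362.
OR = (a·d)/(b·c) = (406 × 1362) / (1447 × 113) = 552972 / 163511 = 3.38186
The odds of graduation within 4 years are about 3.38 times as high in the mentored group.

3.38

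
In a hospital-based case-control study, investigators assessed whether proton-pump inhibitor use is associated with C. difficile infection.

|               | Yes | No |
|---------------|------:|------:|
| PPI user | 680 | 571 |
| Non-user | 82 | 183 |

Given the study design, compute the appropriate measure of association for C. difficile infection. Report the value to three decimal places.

Cells: a = 680, b = 571, c = 82, d = 183.
This is a hospital-based case-control study: participants were sampled on outcome status, so risks in the source population cannot be estimated directly — relative risk is not valid here. The odds ratio is the appropriate measure.
OR = (a·d)/(b·c) = (680 × 183) / (571 × 82) = 124440 / 46822 = 2.65773

2.658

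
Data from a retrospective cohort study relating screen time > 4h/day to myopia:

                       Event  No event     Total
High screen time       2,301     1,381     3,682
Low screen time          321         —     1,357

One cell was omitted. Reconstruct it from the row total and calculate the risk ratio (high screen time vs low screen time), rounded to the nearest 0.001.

2.642

The missing cell is in the unexposed row: 1357 − 321 = 1036.
So a = 2301, b = 1381, c = 321, d = 1036.
RR = [a/(a+b)] / [c/(c+d)] = (2301/3682) / (321/1357) = 0.62493/0.23655 = 2.64185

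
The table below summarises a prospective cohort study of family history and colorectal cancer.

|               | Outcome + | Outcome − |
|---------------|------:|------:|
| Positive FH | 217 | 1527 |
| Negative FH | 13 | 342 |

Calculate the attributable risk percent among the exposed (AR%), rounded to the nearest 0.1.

70.6

Cells: a = 217, b = 1527, c = 13, d = 342.
Risk in exposed = 217/1744 = 0.12443; risk in unexposed = 13/355 = 0.03662.
RR = 0.12443/0.03662 = 3.39780
AR% = (RR − 1)/RR × 100 = (3.39780 − 1)/3.39780 × 100 = 70.5692%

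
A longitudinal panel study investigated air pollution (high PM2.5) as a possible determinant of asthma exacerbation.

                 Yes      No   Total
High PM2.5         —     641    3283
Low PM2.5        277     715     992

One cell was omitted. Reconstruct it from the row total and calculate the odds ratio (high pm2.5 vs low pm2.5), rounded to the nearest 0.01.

10.64

The missing cell is in the exposed row: 3283 − 641 = 2642.
So a = 2642, b = 641, c = 277, d = 715.
OR = (a·d)/(b·c) = (2642 × 715) / (641 × 277) = 1889030 / 177557 = 10.63901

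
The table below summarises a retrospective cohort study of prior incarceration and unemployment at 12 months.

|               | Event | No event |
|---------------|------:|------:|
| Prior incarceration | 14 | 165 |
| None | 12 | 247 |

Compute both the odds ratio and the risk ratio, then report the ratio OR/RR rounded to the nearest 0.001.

Cells: a = 14, b = 165, c = 12, d = 247.
OR = (14·247)/(165·12) = 3458/1980 = 1.74646
Risk in exposed = 14/179 = 0.07821; risk in unexposed = 12/259 = 0.04633; RR = 1.68808
OR/RR = 1.74646 / 1.68808 = 1.03459
The outcome is rare in both groups, so OR ≈ RR (ratio near 1).

1.035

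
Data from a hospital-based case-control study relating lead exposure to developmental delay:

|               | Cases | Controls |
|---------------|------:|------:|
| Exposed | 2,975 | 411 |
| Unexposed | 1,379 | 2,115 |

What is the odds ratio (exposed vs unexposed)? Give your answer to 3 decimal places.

Cells: a = 2975, b = 411, c = 1379, d = 2115.
OR = (a·d)/(b·c) = (2975 × 2115) / (411 × 1379) = 6292125 / 566769 = 11.10175
The odds of developmental delay are about 11.10 times as high in the exposed group.

11.102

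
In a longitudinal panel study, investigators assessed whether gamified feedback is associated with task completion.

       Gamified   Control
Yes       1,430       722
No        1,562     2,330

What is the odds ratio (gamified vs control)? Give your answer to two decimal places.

2.95

Reading the table with exposure as columns: a = 1430 (Gamified, case), b = 1562 (Gamified, non-case), c = 722 (Control, case), d = 2330.
OR = (a·d)/(b·c) = (1430 × 2330) / (1562 × 722) = 3331900 / 1127764 = 2.95443
The odds of task completion are about 2.95 times as high in the gamified group.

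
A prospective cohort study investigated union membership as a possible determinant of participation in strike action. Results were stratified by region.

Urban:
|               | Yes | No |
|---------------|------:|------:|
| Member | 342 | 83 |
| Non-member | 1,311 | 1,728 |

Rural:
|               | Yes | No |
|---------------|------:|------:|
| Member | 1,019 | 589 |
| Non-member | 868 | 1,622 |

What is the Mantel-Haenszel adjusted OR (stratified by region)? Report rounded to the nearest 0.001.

3.675

OR_MH = Σ(aᵢdᵢ/nᵢ) / Σ(bᵢcᵢ/nᵢ), where nᵢ is the stratum total.
Stratum 1 (Urban): n = 3464; a·d/n = 342·1728/3464 = 170.6051; b·c/n = 83·1311/3464 = 31.4125
Stratum 2 (Rural): n = 4098; a·d/n = 1019·1622/4098 = 403.3231; b·c/n = 589·868/4098 = 124.7565
OR_MH = (170.6051 + 403.3231) / (31.4125 + 124.7565) = 573.9282 / 156.1690 = 3.67505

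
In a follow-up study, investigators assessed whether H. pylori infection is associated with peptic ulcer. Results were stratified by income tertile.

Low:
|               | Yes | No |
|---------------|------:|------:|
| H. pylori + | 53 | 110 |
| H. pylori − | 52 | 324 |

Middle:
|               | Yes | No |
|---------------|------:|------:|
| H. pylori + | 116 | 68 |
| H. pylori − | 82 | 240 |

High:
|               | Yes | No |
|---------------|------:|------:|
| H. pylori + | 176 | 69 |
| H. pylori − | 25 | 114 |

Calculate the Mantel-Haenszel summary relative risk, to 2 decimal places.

RR_MH = Σ(aᵢ·n₀ᵢ/nᵢ) / Σ(cᵢ·n₁ᵢ/nᵢ), with n₁ᵢ = aᵢ+bᵢ (exposed), n₀ᵢ = cᵢ+dᵢ (unexposed), nᵢ = n₁ᵢ+n₀ᵢ.
Stratum 1 (Low): n₁ = 163, n₀ = 376, n = 539; a·n₀/n = 53·376/539 = 36.9722; c·n₁/n = 52·163/539 = 15.7254
Stratum 2 (Middle): n₁ = 184, n₀ = 322, n = 506; a·n₀/n = 116·322/506 = 73.8182; c·n₁/n = 82·184/506 = 29.8182
Stratum 3 (High): n₁ = 245, n₀ = 139, n = 384; a·n₀/n = 176·139/384 = 63.7083; c·n₁/n = 25·245/384 = 15.9505
RR_MH = (36.9722 + 73.8182 + 63.7083) / (15.7254 + 29.8182 + 15.9505) = 174.4987 / 61.4941 = 2.83765

2.84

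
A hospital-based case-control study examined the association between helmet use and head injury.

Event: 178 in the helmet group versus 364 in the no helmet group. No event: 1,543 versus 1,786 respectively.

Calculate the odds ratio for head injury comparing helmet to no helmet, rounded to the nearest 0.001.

0.566

From the description: a = 178, b = 1543, c = 364, d = 1786.
OR = (a·d)/(b·c) = (178 × 1786) / (1543 × 364) = 317908 / 561652 = 0.56602
Exposure is associated with lower odds of head injury (OR = 0.57 < 1).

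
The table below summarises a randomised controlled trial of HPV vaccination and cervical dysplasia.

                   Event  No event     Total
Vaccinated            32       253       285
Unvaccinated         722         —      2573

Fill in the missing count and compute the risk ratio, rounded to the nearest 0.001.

The missing cell is in the unexposed row: 2573 − 722 = 1851.
So a = 32, b = 253, c = 722, d = 1851.
RR = [a/(a+b)] / [c/(c+d)] = (32/285) / (722/2573) = 0.11228/0.28061 = 0.40014

0.400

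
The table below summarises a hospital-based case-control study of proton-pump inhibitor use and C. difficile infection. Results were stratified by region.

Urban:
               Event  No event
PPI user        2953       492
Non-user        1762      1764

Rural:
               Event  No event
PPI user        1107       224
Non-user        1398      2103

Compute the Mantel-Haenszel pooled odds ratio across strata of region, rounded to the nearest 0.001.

OR_MH = Σ(aᵢdᵢ/nᵢ) / Σ(bᵢcᵢ/nᵢ), where nᵢ is the stratum total.
Stratum 1 (Urban): n = 6971; a·d/n = 2953·1764/6971 = 747.2518; b·c/n = 492·1762/6971 = 124.3586
Stratum 2 (Rural): n = 4832; a·d/n = 1107·2103/4832 = 481.7924; b·c/n = 224·1398/4832 = 64.8079
OR_MH = (747.2518 + 481.7924) / (124.3586 + 64.8079) = 1229.0442 / 189.1666 = 6.49715

6.497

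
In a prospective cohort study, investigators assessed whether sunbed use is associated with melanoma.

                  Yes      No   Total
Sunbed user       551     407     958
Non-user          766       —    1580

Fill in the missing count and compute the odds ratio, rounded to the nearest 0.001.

The missing cell is in the unexposed row: 1580 − 766 = 814.
So a = 551, b = 407, c = 766, d = 814.
OR = (a·d)/(b·c) = (551 × 814) / (407 × 766) = 448514 / 311762 = 1.43864

1.439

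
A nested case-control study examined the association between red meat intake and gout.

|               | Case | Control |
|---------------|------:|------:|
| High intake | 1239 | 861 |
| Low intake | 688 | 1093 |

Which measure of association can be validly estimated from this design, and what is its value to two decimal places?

Cells: a = 1239, b = 861, c = 688, d = 1093.
This is a nested case-control study: participants were sampled on outcome status, so risks in the source population cannot be estimated directly — relative risk is not valid here. The odds ratio is the appropriate measure.
OR = (a·d)/(b·c) = (1239 × 1093) / (861 × 688) = 1354227 / 592368 = 2.28612

2.29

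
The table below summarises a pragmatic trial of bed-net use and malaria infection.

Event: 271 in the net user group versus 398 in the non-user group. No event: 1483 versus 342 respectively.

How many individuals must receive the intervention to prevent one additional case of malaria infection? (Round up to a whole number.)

Risk in treated group = 271/1754 = 0.15450; risk in control = 398/740 = 0.53784.
Absolute risk reduction = 0.53784 − 0.15450 = 0.38333
NNT = 1 / ARR = 1 / 0.38333 = 2.609 → round up → 3

3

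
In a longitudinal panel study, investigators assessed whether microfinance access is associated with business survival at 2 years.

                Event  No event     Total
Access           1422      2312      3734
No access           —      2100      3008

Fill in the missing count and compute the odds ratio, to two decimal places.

1.42

The missing cell is in the unexposed row: 3008 − 2100 = 908.
So a = 1422, b = 2312, c = 908, d = 2100.
OR = (a·d)/(b·c) = (1422 × 2100) / (2312 × 908) = 2986200 / 2099296 = 1.42248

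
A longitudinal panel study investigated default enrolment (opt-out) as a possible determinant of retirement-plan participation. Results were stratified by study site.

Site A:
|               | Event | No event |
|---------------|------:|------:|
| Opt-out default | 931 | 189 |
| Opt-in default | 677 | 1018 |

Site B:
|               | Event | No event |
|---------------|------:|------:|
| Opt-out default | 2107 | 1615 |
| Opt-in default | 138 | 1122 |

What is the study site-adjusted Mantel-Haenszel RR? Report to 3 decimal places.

2.936

RR_MH = Σ(aᵢ·n₀ᵢ/nᵢ) / Σ(cᵢ·n₁ᵢ/nᵢ), with n₁ᵢ = aᵢ+bᵢ (exposed), n₀ᵢ = cᵢ+dᵢ (unexposed), nᵢ = n₁ᵢ+n₀ᵢ.
Stratum 1 (Site A): n₁ = 1120, n₀ = 1695, n = 2815; a·n₀/n = 931·1695/2815 = 560.5844; c·n₁/n = 677·1120/2815 = 269.3570
Stratum 2 (Site B): n₁ = 3722, n₀ = 1260, n = 4982; a·n₀/n = 2107·1260/4982 = 532.8824; c·n₁/n = 138·3722/4982 = 103.0984
RR_MH = (560.5844 + 532.8824) / (269.3570 + 103.0984) = 1093.4667 / 372.4554 = 2.93583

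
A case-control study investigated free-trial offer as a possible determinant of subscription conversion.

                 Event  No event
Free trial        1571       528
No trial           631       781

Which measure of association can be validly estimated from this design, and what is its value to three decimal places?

3.683

Cells: a = 1571, b = 528, c = 631, d = 781.
This is a case-control study: participants were sampled on outcome status, so risks in the source population cannot be estimated directly — relative risk is not valid here. The odds ratio is the appropriate measure.
OR = (a·d)/(b·c) = (1571 × 781) / (528 × 631) = 1226951 / 333168 = 3.68268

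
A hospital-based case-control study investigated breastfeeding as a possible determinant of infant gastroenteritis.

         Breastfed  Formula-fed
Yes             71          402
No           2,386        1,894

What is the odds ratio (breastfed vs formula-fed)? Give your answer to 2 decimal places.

0.14

Reading the table with exposure as columns: a = 71 (Breastfed, case), b = 2386 (Breastfed, non-case), c = 402 (Formula-fed, case), d = 1894.
OR = (a·d)/(b·c) = (71 × 1894) / (2386 × 402) = 134474 / 959172 = 0.14020
Exposure is associated with lower odds of infant gastroenteritis (OR = 0.14 < 1).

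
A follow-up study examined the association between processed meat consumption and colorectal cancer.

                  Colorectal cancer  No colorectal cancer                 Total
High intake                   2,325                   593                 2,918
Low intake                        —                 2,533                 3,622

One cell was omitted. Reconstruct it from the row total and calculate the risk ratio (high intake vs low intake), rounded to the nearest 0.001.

The missing cell is in the unexposed row: 3622 − 2533 = 1089.
So a = 2325, b = 593, c = 1089, d = 2533.
RR = [a/(a+b)] / [c/(c+d)] = (2325/2918) / (1089/3622) = 0.79678/0.30066 = 2.65008

2.650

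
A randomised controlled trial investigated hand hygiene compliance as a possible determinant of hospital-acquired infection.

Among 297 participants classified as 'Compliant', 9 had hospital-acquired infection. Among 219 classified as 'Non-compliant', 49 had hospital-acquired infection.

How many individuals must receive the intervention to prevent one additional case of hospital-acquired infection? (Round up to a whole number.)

6

Risk in treated group = 9/297 = 0.03030; risk in control = 49/219 = 0.22374.
Absolute risk reduction = 0.22374 − 0.03030 = 0.19344
NNT = 1 / ARR = 1 / 0.19344 = 5.170 → round up → 6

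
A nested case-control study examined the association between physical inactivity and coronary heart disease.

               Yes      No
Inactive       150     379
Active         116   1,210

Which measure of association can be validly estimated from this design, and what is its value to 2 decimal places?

Cells: a = 150, b = 379, c = 116, d = 1210.
This is a nested case-control study: participants were sampled on outcome status, so risks in the source population cannot be estimated directly — relative risk is not valid here. The odds ratio is the appropriate measure.
OR = (a·d)/(b·c) = (150 × 1210) / (379 × 116) = 181500 / 43964 = 4.12838

4.13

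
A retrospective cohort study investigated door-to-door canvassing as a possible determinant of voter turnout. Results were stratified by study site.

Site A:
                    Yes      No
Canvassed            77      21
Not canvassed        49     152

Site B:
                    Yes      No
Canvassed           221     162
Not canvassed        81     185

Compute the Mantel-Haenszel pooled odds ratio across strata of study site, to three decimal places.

OR_MH = Σ(aᵢdᵢ/nᵢ) / Σ(bᵢcᵢ/nᵢ), where nᵢ is the stratum total.
Stratum 1 (Site A): n = 299; a·d/n = 77·152/299 = 39.1438; b·c/n = 21·49/299 = 3.4415
Stratum 2 (Site B): n = 649; a·d/n = 221·185/649 = 62.9969; b·c/n = 162·81/649 = 20.2188
OR_MH = (39.1438 + 62.9969) / (3.4415 + 20.2188) = 102.1407 / 23.6603 = 4.31697

4.317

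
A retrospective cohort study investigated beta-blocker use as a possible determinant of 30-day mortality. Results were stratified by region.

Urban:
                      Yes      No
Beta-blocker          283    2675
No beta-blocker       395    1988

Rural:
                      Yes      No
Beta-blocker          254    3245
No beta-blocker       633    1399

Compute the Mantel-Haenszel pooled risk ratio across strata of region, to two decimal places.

0.35

RR_MH = Σ(aᵢ·n₀ᵢ/nᵢ) / Σ(cᵢ·n₁ᵢ/nᵢ), with n₁ᵢ = aᵢ+bᵢ (exposed), n₀ᵢ = cᵢ+dᵢ (unexposed), nᵢ = n₁ᵢ+n₀ᵢ.
Stratum 1 (Urban): n₁ = 2958, n₀ = 2383, n = 5341; a·n₀/n = 283·2383/5341 = 126.2664; c·n₁/n = 395·2958/5341 = 218.7624
Stratum 2 (Rural): n₁ = 3499, n₀ = 2032, n = 5531; a·n₀/n = 254·2032/5531 = 93.3155; c·n₁/n = 633·3499/5531 = 400.4460
RR_MH = (126.2664 + 93.3155) / (218.7624 + 400.4460) = 219.5819 / 619.2084 = 0.35462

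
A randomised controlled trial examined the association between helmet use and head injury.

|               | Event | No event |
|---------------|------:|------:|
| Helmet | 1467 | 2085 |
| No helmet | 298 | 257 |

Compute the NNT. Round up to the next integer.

Risk in treated group = 1467/3552 = 0.41301; risk in control = 298/555 = 0.53694.
Absolute risk reduction = 0.53694 − 0.41301 = 0.12393
NNT = 1 / ARR = 1 / 0.12393 = 8.069 → round up → 9

9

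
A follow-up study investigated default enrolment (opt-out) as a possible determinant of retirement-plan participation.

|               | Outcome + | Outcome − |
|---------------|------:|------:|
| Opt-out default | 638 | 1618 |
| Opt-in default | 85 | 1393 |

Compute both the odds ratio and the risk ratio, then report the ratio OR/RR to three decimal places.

1.314

Cells: a = 638, b = 1618, c = 85, d = 1393.
OR = (638·1393)/(1618·85) = 888734/137530 = 6.46211
Risk in exposed = 638/2256 = 0.28280; risk in unexposed = 85/1478 = 0.05751; RR = 4.91742
OR/RR = 6.46211 / 4.91742 = 1.31413
The outcome is not rare, so the OR lies further from 1 than the RR.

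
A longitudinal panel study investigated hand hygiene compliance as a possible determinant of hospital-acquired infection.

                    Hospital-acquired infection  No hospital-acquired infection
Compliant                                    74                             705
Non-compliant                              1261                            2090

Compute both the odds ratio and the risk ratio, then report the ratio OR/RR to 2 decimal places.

Cells: a = 74, b = 705, c = 1261, d = 2090.
OR = (74·2090)/(705·1261) = 154660/889005 = 0.17397
Risk in exposed = 74/779 = 0.09499; risk in unexposed = 1261/3351 = 0.37631; RR = 0.25244
OR/RR = 0.17397 / 0.25244 = 0.68916
The outcome is not rare, so the OR lies further from 1 than the RR.

0.69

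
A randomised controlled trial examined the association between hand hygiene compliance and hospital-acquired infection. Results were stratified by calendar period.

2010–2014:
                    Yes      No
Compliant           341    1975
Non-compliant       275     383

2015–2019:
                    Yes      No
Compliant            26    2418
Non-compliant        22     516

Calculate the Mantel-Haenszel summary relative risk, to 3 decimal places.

0.345

RR_MH = Σ(aᵢ·n₀ᵢ/nᵢ) / Σ(cᵢ·n₁ᵢ/nᵢ), with n₁ᵢ = aᵢ+bᵢ (exposed), n₀ᵢ = cᵢ+dᵢ (unexposed), nᵢ = n₁ᵢ+n₀ᵢ.
Stratum 1 (2010–2014): n₁ = 2316, n₀ = 658, n = 2974; a·n₀/n = 341·658/2974 = 75.4465; c·n₁/n = 275·2316/2974 = 214.1560
Stratum 2 (2015–2019): n₁ = 2444, n₀ = 538, n = 2982; a·n₀/n = 26·538/2982 = 4.6908; c·n₁/n = 22·2444/2982 = 18.0309
RR_MH = (75.4465 + 4.6908) / (214.1560 + 18.0309) = 80.1373 / 232.1869 = 0.34514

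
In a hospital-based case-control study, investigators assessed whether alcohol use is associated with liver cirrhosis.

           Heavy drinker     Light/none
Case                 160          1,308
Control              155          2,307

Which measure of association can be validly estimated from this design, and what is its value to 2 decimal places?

1.82

Reading the table with exposure as columns: a = 160 (Heavy drinker, case), b = 155 (Heavy drinker, non-case), c = 1308 (Light/none, case), d = 2307.
This is a hospital-based case-control study: participants were sampled on outcome status, so risks in the source population cannot be estimated directly — relative risk is not valid here. The odds ratio is the appropriate measure.
OR = (a·d)/(b·c) = (160 × 2307) / (155 × 1308) = 369120 / 202740 = 1.82066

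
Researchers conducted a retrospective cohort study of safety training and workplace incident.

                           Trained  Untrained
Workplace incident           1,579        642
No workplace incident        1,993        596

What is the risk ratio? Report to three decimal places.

Reading the table with exposure as columns: a = 1579 (Trained, case), b = 1993 (Trained, non-case), c = 642 (Untrained, case), d = 596.
Risk in exposed = 1579/3572 = 0.44205; risk in unexposed = 642/1238 = 0.51858.
RR = 0.44205 / 0.51858 = 0.85243
The risk is 15% lower among the exposed than among the unexposed.

0.852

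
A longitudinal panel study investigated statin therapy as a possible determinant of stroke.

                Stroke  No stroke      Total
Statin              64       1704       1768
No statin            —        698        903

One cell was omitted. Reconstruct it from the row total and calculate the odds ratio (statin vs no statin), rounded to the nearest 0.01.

The missing cell is in the unexposed row: 903 − 698 = 205.
So a = 64, b = 1704, c = 205, d = 698.
OR = (a·d)/(b·c) = (64 × 698) / (1704 × 205) = 44672 / 349320 = 0.12788

0.13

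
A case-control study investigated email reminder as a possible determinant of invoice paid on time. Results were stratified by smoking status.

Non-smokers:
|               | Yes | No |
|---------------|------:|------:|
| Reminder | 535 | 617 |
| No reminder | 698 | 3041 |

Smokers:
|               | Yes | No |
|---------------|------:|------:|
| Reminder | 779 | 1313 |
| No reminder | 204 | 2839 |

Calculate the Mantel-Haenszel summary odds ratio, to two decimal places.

OR_MH = Σ(aᵢdᵢ/nᵢ) / Σ(bᵢcᵢ/nᵢ), where nᵢ is the stratum total.
Stratum 1 (Non-smokers): n = 4891; a·d/n = 535·3041/4891 = 332.6385; b·c/n = 617·698/4891 = 88.0527
Stratum 2 (Smokers): n = 5135; a·d/n = 779·2839/5135 = 430.6876; b·c/n = 1313·204/5135 = 52.1620
OR_MH = (332.6385 + 430.6876) / (88.0527 + 52.1620) = 763.3262 / 140.2148 = 5.44398

5.44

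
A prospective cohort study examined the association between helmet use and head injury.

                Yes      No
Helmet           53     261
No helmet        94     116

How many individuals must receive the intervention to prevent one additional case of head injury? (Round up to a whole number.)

4

Risk in treated group = 53/314 = 0.16879; risk in control = 94/210 = 0.44762.
Absolute risk reduction = 0.44762 − 0.16879 = 0.27883
NNT = 1 / ARR = 1 / 0.27883 = 3.586 → round up → 4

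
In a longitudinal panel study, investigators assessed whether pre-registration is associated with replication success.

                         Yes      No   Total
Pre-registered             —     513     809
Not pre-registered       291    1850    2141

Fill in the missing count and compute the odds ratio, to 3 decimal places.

The missing cell is in the exposed row: 809 − 513 = 296.
So a = 296, b = 513, c = 291, d = 1850.
OR = (a·d)/(b·c) = (296 × 1850) / (513 × 291) = 547600 / 149283 = 3.66820

3.668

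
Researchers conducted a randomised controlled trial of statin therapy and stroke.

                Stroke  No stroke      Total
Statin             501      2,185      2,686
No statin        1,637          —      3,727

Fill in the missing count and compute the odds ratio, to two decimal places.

0.29

The missing cell is in the unexposed row: 3727 − 1637 = 2090.
So a = 501, b = 2185, c = 1637, d = 2090.
OR = (a·d)/(b·c) = (501 × 2090) / (2185 × 1637) = 1047090 / 3576845 = 0.29274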